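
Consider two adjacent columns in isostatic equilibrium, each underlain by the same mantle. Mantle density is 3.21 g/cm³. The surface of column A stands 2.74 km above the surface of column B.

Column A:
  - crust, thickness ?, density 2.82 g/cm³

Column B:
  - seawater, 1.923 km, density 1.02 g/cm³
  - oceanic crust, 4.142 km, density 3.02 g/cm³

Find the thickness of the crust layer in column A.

35.4 km

Take the compensation level at the base of the deeper column (depth z_c below the surface of column A) and equate Σ ρ_i t_i down to z_c; mantle fills any gap and the z_c terms cancel.
Column A: x×2.82 + (z_c − 0 − x)×3.21
Column B: 2.74×0 + 1.923×1.02 + 4.142×3.02 + (z_c − 2.74 − 6.065)×3.21
The z_c×3.21 term appears on both sides and cancels. Collect the known terms of each column as K = Σ(ρt)_known − 3.21 × (depth of known layers): K_A = 0 − 3.21×0 = 0; K_B = 14.4703 − 3.21×(2.74 + 6.065) = −13.79375.
Balance: K_A − x×(3.21 − 2.82) = K_B, so x = (K_A − K_B)/(3.21 − 2.82) = 13.7937/0.39 = 35.4 km.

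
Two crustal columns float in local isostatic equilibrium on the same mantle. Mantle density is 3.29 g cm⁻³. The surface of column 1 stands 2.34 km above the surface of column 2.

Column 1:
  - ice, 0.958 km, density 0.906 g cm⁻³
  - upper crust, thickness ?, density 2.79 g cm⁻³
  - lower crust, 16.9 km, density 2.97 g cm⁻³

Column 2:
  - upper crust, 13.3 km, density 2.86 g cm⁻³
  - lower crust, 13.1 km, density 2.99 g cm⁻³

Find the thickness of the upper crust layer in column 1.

19.3 km

Take the compensation level at the base of the deeper column (depth z_c below the surface of column 1) and equate Σ ρ_i t_i down to z_c; mantle fills any gap and the z_c terms cancel.
Column 1: 0.958×0.906 + x×2.79 + 16.9×2.97 + (z_c − 17.858 − x)×3.29
Column 2: 2.34×0 + 13.3×2.86 + 13.1×2.99 + (z_c − 2.34 − 26.4)×3.29
The z_c×3.29 term appears on both sides and cancels. Collect the known terms of each column as K = Σ(ρt)_known − 3.29 × (depth of known layers): K_1 = 51.060948 − 3.29×17.858 = −7.691872; K_2 = 77.207 − 3.29×(2.34 + 26.4) = −17.3476.
Balance: K_1 − x×(3.29 − 2.79) = K_2, so x = (K_1 − K_2)/(3.29 − 2.79) = 9.65573/0.5 = 19.3 km.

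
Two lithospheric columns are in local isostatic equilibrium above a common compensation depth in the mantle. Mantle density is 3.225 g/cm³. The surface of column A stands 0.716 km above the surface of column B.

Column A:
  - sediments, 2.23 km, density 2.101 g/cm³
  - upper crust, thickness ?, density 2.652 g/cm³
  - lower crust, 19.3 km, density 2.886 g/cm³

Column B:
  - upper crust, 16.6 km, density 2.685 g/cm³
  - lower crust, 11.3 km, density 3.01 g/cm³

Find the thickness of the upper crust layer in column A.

Take the compensation level at the base of the deeper column (depth z_c below the surface of column A) and equate Σ ρ_i t_i down to z_c; mantle fills any gap and the z_c terms cancel.
Column A: 2.23×2.101 + x×2.652 + 19.3×2.886 + (z_c − 21.53 − x)×3.225
Column B: 0.716×0 + 16.6×2.685 + 11.3×3.01 + (z_c − 0.716 − 27.9)×3.225
The z_c×3.225 term appears on both sides and cancels. Collect the known terms of each column as K = Σ(ρt)_known − 3.225 × (depth of known layers): K_A = 60.38503 − 3.225×21.53 = −9.04922; K_B = 78.584 − 3.225×(0.716 + 27.9) = −13.7026.
Balance: K_A − x×(3.225 − 2.652) = K_B, so x = (K_A − K_B)/(3.225 − 2.652) = 4.65338/0.573 = 8.12 km.

8.12 km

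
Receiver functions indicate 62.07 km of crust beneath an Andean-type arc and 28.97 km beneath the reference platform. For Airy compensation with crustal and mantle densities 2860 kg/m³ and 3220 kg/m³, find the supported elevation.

3.7 km

Excess crust Δ = 62.07 km − 28.97 km = 33.1 km, split between elevation h and root r with h + r = Δ.
Airy balance ρ_c h = (ρ_m − ρ_c) r gives r = h ρ_c/(ρ_m − ρ_c), so h (1 + ρ_c/(ρ_m − ρ_c)) = Δ, i.e. h = Δ (ρ_m − ρ_c)/ρ_m.
h = 33.1 km × 360/3220 = 3.7 km.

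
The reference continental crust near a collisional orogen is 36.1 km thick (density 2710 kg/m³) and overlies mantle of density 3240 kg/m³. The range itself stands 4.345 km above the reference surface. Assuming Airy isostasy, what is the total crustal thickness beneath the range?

Root depth r = h ρ_c / (ρ_m − ρ_c) = 4.345 km × 2710 / 530 = 22.22 km.
Total thickness = T + h + r = 36.1 km + 4.345 km + 22.22 km = 62.7 km.

62.7 km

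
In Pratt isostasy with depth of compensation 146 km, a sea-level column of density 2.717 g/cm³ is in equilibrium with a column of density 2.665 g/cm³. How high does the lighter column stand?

2.85 km

ρ_ref D = ρ (D + h) → h = D (ρ_ref − ρ)/ρ.
h = 146 km × (2.717 − 2.665)/2.665 = 2.85 km.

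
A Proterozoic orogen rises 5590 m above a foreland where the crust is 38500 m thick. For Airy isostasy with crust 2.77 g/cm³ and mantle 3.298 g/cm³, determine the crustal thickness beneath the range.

73400 m

Root depth r = h ρ_c / (ρ_m − ρ_c) = 5590 m × 2.77 / 0.528 = 29330 m.
Total thickness = T + h + r = 38500 m + 5590 m + 29330 m = 73400 m.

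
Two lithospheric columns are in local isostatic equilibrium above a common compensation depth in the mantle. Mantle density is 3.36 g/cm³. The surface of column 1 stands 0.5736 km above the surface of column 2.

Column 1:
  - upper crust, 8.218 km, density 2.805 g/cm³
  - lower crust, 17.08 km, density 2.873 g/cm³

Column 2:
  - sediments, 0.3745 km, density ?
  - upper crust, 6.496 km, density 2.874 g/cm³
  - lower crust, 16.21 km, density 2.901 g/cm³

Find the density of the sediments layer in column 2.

2.41 g/cm³

Take the compensation level at the base of the deeper column (depth z_c below the surface of column 1) and equate Σ ρ_i t_i down to z_c; mantle fills any gap and the z_c terms cancel.
Column 1: 8.218×2.805 + 17.08×2.873 + (z_c − 25.298)×3.36
Column 2: 0.5736×0 + 0.3745×ρ + 6.496×2.874 + 16.21×2.901 + (z_c − 0.5736 − 23.0805)×3.36
The z_c×3.36 term appears on both sides and cancels. Collect the known terms of each column as K = Σ(ρt)_known − 3.36 × (depth of known layers): K_1 = 72.12233 − 3.36×25.298 = −12.87895; K_2 = 65.694714 − 3.36×(0.5736 + 23.0805) = −13.783062.
Balance: K_1 = K_2 + 0.3745×ρ, so ρ = (K_1 − K_2)/0.3745 = 0.904112/0.3745 = 2.41 g/cm³.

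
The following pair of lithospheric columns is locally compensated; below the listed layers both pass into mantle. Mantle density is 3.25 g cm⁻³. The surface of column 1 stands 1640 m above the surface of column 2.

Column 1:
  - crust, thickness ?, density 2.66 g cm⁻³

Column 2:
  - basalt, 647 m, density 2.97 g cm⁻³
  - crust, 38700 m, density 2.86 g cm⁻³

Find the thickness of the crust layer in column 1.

34900 m

Take the compensation level at the base of the deeper column (depth z_c below the surface of column 1) and equate Σ ρ_i t_i down to z_c; mantle fills any gap and the z_c terms cancel.
Column 1: x×2.66 + (z_c − 0 − x)×3.25
Column 2: 1640×0 + 647×2.97 + 38700×2.86 + (z_c − 1640 − 39347)×3.25
The z_c×3.25 term appears on both sides and cancels. Collect the known terms of each column as K = Σ(ρt)_known − 3.25 × (depth of known layers): K_1 = 0 − 3.25×0 = 0; K_2 = 112603.59 − 3.25×(1640 + 39347) = −20604.16.
Balance: K_1 − x×(3.25 − 2.66) = K_2, so x = (K_1 − K_2)/(3.25 − 2.66) = 20604.2/0.59 = 34900 m.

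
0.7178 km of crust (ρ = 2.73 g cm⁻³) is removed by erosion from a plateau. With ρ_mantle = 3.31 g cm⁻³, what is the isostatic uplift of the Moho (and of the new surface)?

0.592 km

Unloading: uplift u = e ρ_c/ρ_m = 0.7178 km × 2.73/3.31 = 0.592 km.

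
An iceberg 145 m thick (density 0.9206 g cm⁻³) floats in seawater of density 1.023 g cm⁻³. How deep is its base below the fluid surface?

130 m

Draft d = t ρ_obj/ρ_fluid = 145 m × 0.9206/1.023 = 130 m.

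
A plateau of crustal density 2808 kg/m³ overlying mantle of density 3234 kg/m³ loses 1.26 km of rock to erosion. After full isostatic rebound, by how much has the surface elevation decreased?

Rebound u = e ρ_c/ρ_m = 1.26 km × 2808/3234 = 1.094 km.
Net surface drop = e − u = 1.26 km − 1.094 km = e (ρ_m − ρ_c)/ρ_m = 0.166 km.

0.166 km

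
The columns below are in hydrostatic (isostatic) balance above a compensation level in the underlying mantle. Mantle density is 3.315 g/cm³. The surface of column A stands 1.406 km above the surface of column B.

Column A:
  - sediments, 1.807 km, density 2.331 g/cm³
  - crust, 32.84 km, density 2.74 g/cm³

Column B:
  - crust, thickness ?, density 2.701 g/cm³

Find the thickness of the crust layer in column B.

Take the compensation level at the base of the deeper column (depth z_c below the surface of column A) and equate Σ ρ_i t_i down to z_c; mantle fills any gap and the z_c terms cancel.
Column A: 1.807×2.331 + 32.84×2.74 + (z_c − 34.647)×3.315
Column B: 1.406×0 + x×2.701 + (z_c − 1.406 − 0 − x)×3.315
The z_c×3.315 term appears on both sides and cancels. Collect the known terms of each column as K = Σ(ρt)_known − 3.315 × (depth of known layers): K_A = 94.193717 − 3.315×34.647 = −20.661088; K_B = 0 − 3.315×(1.406 + 0) = −4.66089.
Balance: K_A = K_B − x×(3.315 − 2.701), so x = (K_B − K_A)/(3.315 − 2.701) = 16.0002/0.614 = 26.1 km.

26.1 km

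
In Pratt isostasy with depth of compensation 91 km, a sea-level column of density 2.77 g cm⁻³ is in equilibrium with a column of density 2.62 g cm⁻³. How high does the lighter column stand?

ρ_ref D = ρ (D + h) → h = D (ρ_ref − ρ)/ρ.
h = 91 km × (2.77 − 2.62)/2.62 = 5.21 km.

5.21 km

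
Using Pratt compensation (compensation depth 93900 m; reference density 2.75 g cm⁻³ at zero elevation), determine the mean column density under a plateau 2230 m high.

Pratt balance: ρ_ref D = ρ (D + h).
ρ = ρ_ref D/(D + h) = 2.75 × 93900 m/(93900 m + 2230 m) = 2.69 g cm⁻³.

2.69 g cm⁻³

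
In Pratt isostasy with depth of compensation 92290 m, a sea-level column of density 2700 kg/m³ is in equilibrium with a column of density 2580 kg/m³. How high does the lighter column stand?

4290 m

ρ_ref D = ρ (D + h) → h = D (ρ_ref − ρ)/ρ.
h = 92290 m × (2700 − 2580)/2580 = 4290 m.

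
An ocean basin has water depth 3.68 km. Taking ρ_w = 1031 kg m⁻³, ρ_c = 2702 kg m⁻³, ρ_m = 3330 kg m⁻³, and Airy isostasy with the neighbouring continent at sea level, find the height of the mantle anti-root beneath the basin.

9.79 km

Isostatic balance requires: replacing crust with seawater at the top is compensated by replacing crust with mantle at the base: d (ρ_c − ρ_w) = a (ρ_m − ρ_c).
a = d (ρ_c − ρ_w)/(ρ_m − ρ_c) = 3.68 km × 1671/628 = 9.79 km.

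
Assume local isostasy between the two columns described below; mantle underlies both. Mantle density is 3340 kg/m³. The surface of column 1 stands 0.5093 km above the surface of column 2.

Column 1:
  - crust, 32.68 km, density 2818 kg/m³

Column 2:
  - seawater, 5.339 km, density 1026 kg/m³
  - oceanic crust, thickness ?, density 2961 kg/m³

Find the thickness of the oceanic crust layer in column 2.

7.92 km

Take the compensation level at the base of the deeper column (depth z_c below the surface of column 1) and equate Σ ρ_i t_i down to z_c; mantle fills any gap and the z_c terms cancel.
Column 1: 32.68×2818 + (z_c − 32.68)×3340
Column 2: 0.5093×0 + 5.339×1026 + x×2961 + (z_c − 0.5093 − 5.339 − x)×3340
The z_c×3340 term appears on both sides and cancels. Collect the known terms of each column as K = Σ(ρt)_known − 3340 × (depth of known layers): K_1 = 92092.24 − 3340×32.68 = −17058.96; K_2 = 5477.814 − 3340×(0.5093 + 5.339) = −14055.508.
Balance: K_1 = K_2 − x×(3340 − 2961), so x = (K_2 − K_1)/(3340 − 2961) = 3003.45/379 = 7.92 km.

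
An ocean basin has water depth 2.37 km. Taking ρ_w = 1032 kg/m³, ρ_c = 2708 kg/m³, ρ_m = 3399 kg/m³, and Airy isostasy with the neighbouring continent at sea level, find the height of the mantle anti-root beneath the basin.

5.75 km

By Archimedes' principle applied to the lithosphere: replacing crust with seawater at the top is compensated by replacing crust with mantle at the base: d (ρ_c − ρ_w) = a (ρ_m − ρ_c).
a = d (ρ_c − ρ_w)/(ρ_m − ρ_c) = 2.37 km × 1676/691 = 5.75 km.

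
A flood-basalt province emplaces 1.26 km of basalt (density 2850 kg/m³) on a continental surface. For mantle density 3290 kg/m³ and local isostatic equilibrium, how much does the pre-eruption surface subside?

Subaerial loading: s = t ρ_load / ρ_m.
s = 1.26 km × 2850/3290 = 1.09 km.

1.09 km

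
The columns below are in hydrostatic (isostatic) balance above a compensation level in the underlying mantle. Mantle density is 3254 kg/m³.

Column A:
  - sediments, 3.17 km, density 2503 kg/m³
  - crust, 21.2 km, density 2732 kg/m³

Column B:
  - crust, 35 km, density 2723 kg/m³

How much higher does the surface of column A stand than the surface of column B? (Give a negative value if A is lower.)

For any compensation level in the mantle, the mantle terms cancel and isostasy reduces to e = (Σt_A − Σt_B) − (Σ(ρt)_A − Σ(ρt)_B) / ρ_m.
Σt_A = 24.37 km; Σt_B = 35 km; Σ(ρt)_A = 65852.91; Σ(ρt)_B = 95305 (in km·kg/m³).
e = (24.37 − 35) − (65852.91 − 95305) / 3254 = −1.58 km.

−1.58 km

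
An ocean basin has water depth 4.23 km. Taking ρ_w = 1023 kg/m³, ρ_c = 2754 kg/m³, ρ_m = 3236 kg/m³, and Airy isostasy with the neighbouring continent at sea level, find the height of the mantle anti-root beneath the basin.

By Archimedes' principle applied to the lithosphere: replacing crust with seawater at the top is compensated by replacing crust with mantle at the base: d (ρ_c − ρ_w) = a (ρ_m − ρ_c).
a = d (ρ_c − ρ_w)/(ρ_m − ρ_c) = 4.23 km × 1731/482 = 15.2 km.

15.2 km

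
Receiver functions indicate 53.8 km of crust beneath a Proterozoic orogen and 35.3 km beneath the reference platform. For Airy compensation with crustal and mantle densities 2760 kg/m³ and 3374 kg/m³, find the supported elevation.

3.37 km

Excess crust Δ = 53.8 km − 35.3 km = 18.5 km, split between elevation h and root r with h + r = Δ.
Airy balance ρ_c h = (ρ_m − ρ_c) r gives r = h ρ_c/(ρ_m − ρ_c), so h (1 + ρ_c/(ρ_m − ρ_c)) = Δ, i.e. h = Δ (ρ_m − ρ_c)/ρ_m.
h = 18.5 km × 614/3374 = 3.37 km.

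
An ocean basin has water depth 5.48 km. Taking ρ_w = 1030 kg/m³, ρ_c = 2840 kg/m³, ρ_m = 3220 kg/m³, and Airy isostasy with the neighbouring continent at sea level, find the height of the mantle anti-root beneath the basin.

26.1 km

Balancing pressure at the compensation depth: replacing crust with seawater at the top is compensated by replacing crust with mantle at the base: d (ρ_c − ρ_w) = a (ρ_m − ρ_c).
a = d (ρ_c − ρ_w)/(ρ_m − ρ_c) = 5.48 km × 1810/380 = 26.1 km.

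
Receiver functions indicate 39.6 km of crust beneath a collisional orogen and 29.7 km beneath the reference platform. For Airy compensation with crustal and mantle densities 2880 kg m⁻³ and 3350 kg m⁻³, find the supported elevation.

Excess crust Δ = 39.6 km − 29.7 km = 9.9 km, split between elevation h and root r with h + r = Δ.
Airy balance ρ_c h = (ρ_m − ρ_c) r gives r = h ρ_c/(ρ_m − ρ_c), so h (1 + ρ_c/(ρ_m − ρ_c)) = Δ, i.e. h = Δ (ρ_m − ρ_c)/ρ_m.
h = 9.9 km × 470/3350 = 1.39 km.

1.39 km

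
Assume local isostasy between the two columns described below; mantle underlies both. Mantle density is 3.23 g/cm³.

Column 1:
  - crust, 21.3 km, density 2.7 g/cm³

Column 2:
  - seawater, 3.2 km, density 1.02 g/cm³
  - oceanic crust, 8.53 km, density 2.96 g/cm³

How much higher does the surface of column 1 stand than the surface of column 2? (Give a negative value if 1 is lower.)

0.593 km

For any compensation level in the mantle, the mantle terms cancel and isostasy reduces to e = (Σt_1 − Σt_2) − (Σ(ρt)_1 − Σ(ρt)_2) / ρ_m.
Σt_1 = 21.3 km; Σt_2 = 11.73 km; Σ(ρt)_1 = 57.51; Σ(ρt)_2 = 28.5128 (in km·g/cm³).
e = (21.3 − 11.73) − (57.51 − 28.5128) / 3.23 = 0.593 km.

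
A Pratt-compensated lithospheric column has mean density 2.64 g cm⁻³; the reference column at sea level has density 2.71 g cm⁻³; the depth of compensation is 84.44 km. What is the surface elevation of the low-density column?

ρ_ref D = ρ (D + h) → h = D (ρ_ref − ρ)/ρ.
h = 84.44 km × (2.71 − 2.64)/2.64 = 2.24 km.

2.24 km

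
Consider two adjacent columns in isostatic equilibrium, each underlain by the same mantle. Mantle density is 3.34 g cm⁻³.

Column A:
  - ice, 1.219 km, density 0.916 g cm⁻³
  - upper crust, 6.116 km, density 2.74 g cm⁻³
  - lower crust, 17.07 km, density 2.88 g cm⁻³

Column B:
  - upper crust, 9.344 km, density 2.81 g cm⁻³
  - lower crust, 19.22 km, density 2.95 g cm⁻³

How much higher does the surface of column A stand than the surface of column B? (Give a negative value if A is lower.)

For any compensation level in the mantle, the mantle terms cancel and isostasy reduces to e = (Σt_A − Σt_B) − (Σ(ρt)_A − Σ(ρt)_B) / ρ_m.
Σt_A = 24.405 km; Σt_B = 28.564 km; Σ(ρt)_A = 67.036044; Σ(ρt)_B = 82.95564 (in km·g cm⁻³).
e = (24.405 − 28.564) − (67.036044 − 82.95564) / 3.34 = 0.607 km.

0.607 km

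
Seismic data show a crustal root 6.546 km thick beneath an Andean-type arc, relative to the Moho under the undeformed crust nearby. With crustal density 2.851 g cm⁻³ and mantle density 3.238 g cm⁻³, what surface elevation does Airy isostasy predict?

For local isostatic compensation: ρ_c h = (ρ_m − ρ_c) r.
h = r (ρ_m − ρ_c) / ρ_c = 6.546 km × (3.238 − 2.851) / 2.851 = 0.889 km.

0.889 km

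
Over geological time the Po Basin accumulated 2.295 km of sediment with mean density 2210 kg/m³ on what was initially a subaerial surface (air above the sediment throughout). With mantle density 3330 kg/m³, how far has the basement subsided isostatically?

Subaerial load: s = t ρ_sed / ρ_m = 2.295 km × 2210/3330 = 1.52 km.

1.52 km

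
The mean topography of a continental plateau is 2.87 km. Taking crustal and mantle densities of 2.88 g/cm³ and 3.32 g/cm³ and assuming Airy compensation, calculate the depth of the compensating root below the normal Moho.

18.8 km

Balancing pressure at the compensation depth: the weight of the topography is balanced by the buoyancy of the root, ρ_c h = (ρ_m − ρ_c) r.
r = h · ρ_c / (ρ_m − ρ_c) = 2.87 km × 2.88 / (3.32 − 2.88) = 18.8 km.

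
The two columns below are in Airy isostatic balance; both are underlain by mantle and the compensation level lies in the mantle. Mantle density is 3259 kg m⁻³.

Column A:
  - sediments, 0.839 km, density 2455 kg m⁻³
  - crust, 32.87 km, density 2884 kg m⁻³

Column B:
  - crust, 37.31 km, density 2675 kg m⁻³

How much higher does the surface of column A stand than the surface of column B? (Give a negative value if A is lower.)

For any compensation level in the mantle, the mantle terms cancel and isostasy reduces to e = (Σt_A − Σt_B) − (Σ(ρt)_A − Σ(ρt)_B) / ρ_m.
Σt_A = 33.709 km; Σt_B = 37.31 km; Σ(ρt)_A = 96856.825; Σ(ρt)_B = 99804.25 (in km·kg m⁻³).
e = (33.709 − 37.31) − (96856.825 − 99804.25) / 3259 = −2.7 km.

−2.7 km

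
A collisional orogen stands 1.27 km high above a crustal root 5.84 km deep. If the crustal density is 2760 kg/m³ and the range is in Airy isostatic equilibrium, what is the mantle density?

3360 kg/m³

Airy balance: ρ_c h = (ρ_m − ρ_c) r → ρ_m = ρ_c (1 + h/r).
ρ_m = 2760 × (1 + 1.27 km/5.84 km) = 3360 kg/m³.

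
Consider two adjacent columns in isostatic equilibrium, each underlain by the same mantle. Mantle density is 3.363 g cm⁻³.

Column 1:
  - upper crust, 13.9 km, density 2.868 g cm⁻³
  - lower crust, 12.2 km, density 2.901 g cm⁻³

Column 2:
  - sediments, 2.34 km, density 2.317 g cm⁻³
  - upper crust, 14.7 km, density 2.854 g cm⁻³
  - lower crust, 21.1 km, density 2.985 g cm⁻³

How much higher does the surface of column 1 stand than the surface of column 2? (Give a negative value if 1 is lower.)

For any compensation level in the mantle, the mantle terms cancel and isostasy reduces to e = (Σt_1 − Σt_2) − (Σ(ρt)_1 − Σ(ρt)_2) / ρ_m.
Σt_1 = 26.1 km; Σt_2 = 38.14 km; Σ(ρt)_1 = 75.2574; Σ(ρt)_2 = 110.35908 (in km·g cm⁻³).
e = (26.1 − 38.14) − (75.2574 − 110.35908) / 3.363 = −1.6 km.

−1.6 km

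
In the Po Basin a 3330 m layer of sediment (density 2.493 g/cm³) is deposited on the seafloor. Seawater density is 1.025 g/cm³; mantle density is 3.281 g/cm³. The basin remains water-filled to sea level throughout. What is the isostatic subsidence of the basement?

2170 m

Submarine loading: the sediment displaces seawater, and the subsidence is in turn flooded, so s (ρ_m − ρ_w) = t (ρ_sed − ρ_w).
s = 3330 m × (2.493 − 1.025) / (3.281 − 1.025) = 2170 m.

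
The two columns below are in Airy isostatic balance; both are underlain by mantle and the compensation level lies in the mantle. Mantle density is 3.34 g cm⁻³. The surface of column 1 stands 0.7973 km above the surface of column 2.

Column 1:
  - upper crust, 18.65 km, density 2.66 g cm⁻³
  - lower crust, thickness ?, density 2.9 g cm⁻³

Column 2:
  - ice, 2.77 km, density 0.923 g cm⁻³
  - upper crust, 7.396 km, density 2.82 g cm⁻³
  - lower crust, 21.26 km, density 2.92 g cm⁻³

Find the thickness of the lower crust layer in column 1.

Take the compensation level at the base of the deeper column (depth z_c below the surface of column 1) and equate Σ ρ_i t_i down to z_c; mantle fills any gap and the z_c terms cancel.
Column 1: 18.65×2.66 + x×2.9 + (z_c − 18.65 − x)×3.34
Column 2: 0.7973×0 + 2.77×0.923 + 7.396×2.82 + 21.26×2.92 + (z_c − 0.7973 − 31.426)×3.34
The z_c×3.34 term appears on both sides and cancels. Collect the known terms of each column as K = Σ(ρt)_known − 3.34 × (depth of known layers): K_1 = 49.609 − 3.34×18.65 = −12.682; K_2 = 85.49263 − 3.34×(0.7973 + 31.426) = −22.133192.
Balance: K_1 − x×(3.34 − 2.9) = K_2, so x = (K_1 − K_2)/(3.34 − 2.9) = 9.45119/0.44 = 21.5 km.

21.5 km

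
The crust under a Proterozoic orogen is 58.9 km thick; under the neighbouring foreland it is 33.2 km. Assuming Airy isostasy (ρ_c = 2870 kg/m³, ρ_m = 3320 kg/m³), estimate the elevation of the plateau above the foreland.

3.48 km

Excess crust Δ = 58.9 km − 33.2 km = 25.7 km, split between elevation h and root r with h + r = Δ.
Airy balance ρ_c h = (ρ_m − ρ_c) r gives r = h ρ_c/(ρ_m − ρ_c), so h (1 + ρ_c/(ρ_m − ρ_c)) = Δ, i.e. h = Δ (ρ_m − ρ_c)/ρ_m.
h = 25.7 km × 450/3320 = 3.48 km.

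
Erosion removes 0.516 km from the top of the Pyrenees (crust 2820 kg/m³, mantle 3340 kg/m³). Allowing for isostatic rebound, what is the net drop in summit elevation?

0.0803 km

Rebound u = e ρ_c/ρ_m = 0.516 km × 2820/3340 = 0.4357 km.
Net surface drop = e − u = 0.516 km − 0.4357 km = e (ρ_m − ρ_c)/ρ_m = 0.0803 km.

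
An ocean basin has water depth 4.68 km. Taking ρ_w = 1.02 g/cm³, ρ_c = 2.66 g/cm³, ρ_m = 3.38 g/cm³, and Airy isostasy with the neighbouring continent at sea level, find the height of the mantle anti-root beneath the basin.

Equating mass per unit area of the two columns: replacing crust with seawater at the top is compensated by replacing crust with mantle at the base: d (ρ_c − ρ_w) = a (ρ_m − ρ_c).
a = d (ρ_c − ρ_w)/(ρ_m − ρ_c) = 4.68 km × 1.64/0.72 = 10.7 km.

10.7 km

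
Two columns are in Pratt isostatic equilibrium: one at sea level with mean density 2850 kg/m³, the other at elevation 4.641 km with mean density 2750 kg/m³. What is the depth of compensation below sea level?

ρ_ref D = ρ (D + h) → D (ρ_ref − ρ) = ρ h.
D = ρ h/(ρ_ref − ρ) = 2750 × 4.641 km/(2850 − 2750) = 128 km.

128 km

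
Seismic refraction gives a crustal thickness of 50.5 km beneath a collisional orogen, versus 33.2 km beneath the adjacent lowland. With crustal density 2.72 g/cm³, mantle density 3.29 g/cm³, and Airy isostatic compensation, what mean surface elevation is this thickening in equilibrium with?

3 km

Excess crust Δ = 50.5 km − 33.2 km = 17.3 km, split between elevation h and root r with h + r = Δ.
Airy balance ρ_c h = (ρ_m − ρ_c) r gives r = h ρ_c/(ρ_m − ρ_c), so h (1 + ρ_c/(ρ_m − ρ_c)) = Δ, i.e. h = Δ (ρ_m − ρ_c)/ρ_m.
h = 17.3 km × 0.57/3.29 = 3 km.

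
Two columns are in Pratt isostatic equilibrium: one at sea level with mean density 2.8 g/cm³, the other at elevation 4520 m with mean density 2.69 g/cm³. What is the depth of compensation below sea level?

111000 m

ρ_ref D = ρ (D + h) → D (ρ_ref − ρ) = ρ h.
D = ρ h/(ρ_ref − ρ) = 2.69 × 4520 m/(2.8 − 2.69) = 111000 m.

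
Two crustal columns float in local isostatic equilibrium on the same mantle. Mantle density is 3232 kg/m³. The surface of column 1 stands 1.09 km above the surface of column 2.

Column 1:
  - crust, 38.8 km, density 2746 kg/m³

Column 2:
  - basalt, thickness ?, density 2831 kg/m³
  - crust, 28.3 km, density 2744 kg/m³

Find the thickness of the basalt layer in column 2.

3.8 km

Take the compensation level at the base of the deeper column (depth z_c below the surface of column 1) and equate Σ ρ_i t_i down to z_c; mantle fills any gap and the z_c terms cancel.
Column 1: 38.8×2746 + (z_c − 38.8)×3232
Column 2: 1.09×0 + x×2831 + 28.3×2744 + (z_c − 1.09 − 28.3 − x)×3232
The z_c×3232 term appears on both sides and cancels. Collect the known terms of each column as K = Σ(ρt)_known − 3232 × (depth of known layers): K_1 = 106544.8 − 3232×38.8 = −18856.8; K_2 = 77655.2 − 3232×(1.09 + 28.3) = −17333.28.
Balance: K_1 = K_2 − x×(3232 − 2831), so x = (K_2 − K_1)/(3232 − 2831) = 1523.52/401 = 3.8 km.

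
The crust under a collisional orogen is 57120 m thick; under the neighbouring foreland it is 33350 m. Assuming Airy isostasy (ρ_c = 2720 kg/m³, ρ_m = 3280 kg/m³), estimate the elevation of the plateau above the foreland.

4060 m

Excess crust Δ = 57120 m − 33350 m = 23770 m, split between elevation h and root r with h + r = Δ.
Airy balance ρ_c h = (ρ_m − ρ_c) r gives r = h ρ_c/(ρ_m − ρ_c), so h (1 + ρ_c/(ρ_m − ρ_c)) = Δ, i.e. h = Δ (ρ_m − ρ_c)/ρ_m.
h = 23770 m × 560/3280 = 4060 m.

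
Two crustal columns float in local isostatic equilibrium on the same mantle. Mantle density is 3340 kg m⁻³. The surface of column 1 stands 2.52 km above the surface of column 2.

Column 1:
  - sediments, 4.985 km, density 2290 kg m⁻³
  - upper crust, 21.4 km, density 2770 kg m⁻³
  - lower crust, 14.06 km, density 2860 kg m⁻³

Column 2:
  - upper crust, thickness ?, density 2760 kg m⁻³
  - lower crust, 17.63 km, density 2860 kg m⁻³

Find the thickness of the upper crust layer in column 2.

Take the compensation level at the base of the deeper column (depth z_c below the surface of column 1) and equate Σ ρ_i t_i down to z_c; mantle fills any gap and the z_c terms cancel.
Column 1: 4.985×2290 + 21.4×2770 + 14.06×2860 + (z_c − 40.445)×3340
Column 2: 2.52×0 + x×2760 + 17.63×2860 + (z_c − 2.52 − 17.63 − x)×3340
The z_c×3340 term appears on both sides and cancels. Collect the known terms of each column as K = Σ(ρt)_known − 3340 × (depth of known layers): K_1 = 110905.25 − 3340×40.445 = −24181.05; K_2 = 50421.8 − 3340×(2.52 + 17.63) = −16879.2.
Balance: K_1 = K_2 − x×(3340 − 2760), so x = (K_2 − K_1)/(3340 − 2760) = 7301.85/580 = 12.6 km.

12.6 km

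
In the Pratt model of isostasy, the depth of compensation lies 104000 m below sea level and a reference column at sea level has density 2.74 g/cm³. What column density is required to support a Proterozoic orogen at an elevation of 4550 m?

Pratt balance: ρ_ref D = ρ (D + h).
ρ = ρ_ref D/(D + h) = 2.74 × 104000 m/(104000 m + 4550 m) = 2.63 g/cm³.

2.63 g/cm³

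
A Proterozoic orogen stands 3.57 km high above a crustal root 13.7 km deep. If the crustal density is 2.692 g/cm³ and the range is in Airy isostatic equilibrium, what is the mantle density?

Airy balance: ρ_c h = (ρ_m − ρ_c) r → ρ_m = ρ_c (1 + h/r).
ρ_m = 2.692 × (1 + 3.57 km/13.7 km) = 3.39 g/cm³.

3.39 g/cm³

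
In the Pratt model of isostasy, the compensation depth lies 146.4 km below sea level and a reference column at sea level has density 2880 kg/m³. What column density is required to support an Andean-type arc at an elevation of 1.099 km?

2860 kg/m³

Pratt balance: ρ_ref D = ρ (D + h).
ρ = ρ_ref D/(D + h) = 2880 × 146.4 km/(146.4 km + 1.099 km) = 2860 kg/m³.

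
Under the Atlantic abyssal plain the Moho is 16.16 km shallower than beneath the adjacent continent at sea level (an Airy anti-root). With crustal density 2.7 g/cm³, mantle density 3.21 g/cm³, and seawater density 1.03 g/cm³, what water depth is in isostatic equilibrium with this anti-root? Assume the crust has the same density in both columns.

4.94 km

Replacing a thickness d of crust by seawater at the top must be balanced by replacing crust with mantle at the base: d (ρ_c − ρ_w) = a (ρ_m − ρ_c).
d = a (ρ_m − ρ_c)/(ρ_c − ρ_w) = 16.16 km × 0.51/1.67 = 4.94 km.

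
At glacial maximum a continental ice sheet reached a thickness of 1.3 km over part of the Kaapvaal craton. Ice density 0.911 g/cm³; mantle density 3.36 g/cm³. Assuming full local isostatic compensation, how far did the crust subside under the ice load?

0.352 km

Balancing pressure at the compensation depth: the ice load ρ_ice t is balanced by mantle displaced below, ρ_m s.
s = t ρ_ice / ρ_m = 1.3 km × 0.911/3.36 = 0.352 km.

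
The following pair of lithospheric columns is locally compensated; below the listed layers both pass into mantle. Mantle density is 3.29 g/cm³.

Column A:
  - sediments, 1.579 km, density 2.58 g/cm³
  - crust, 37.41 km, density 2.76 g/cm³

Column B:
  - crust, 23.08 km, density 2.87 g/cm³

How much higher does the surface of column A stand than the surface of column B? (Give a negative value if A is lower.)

For any compensation level in the mantle, the mantle terms cancel and isostasy reduces to e = (Σt_A − Σt_B) − (Σ(ρt)_A − Σ(ρt)_B) / ρ_m.
Σt_A = 38.989 km; Σt_B = 23.08 km; Σ(ρt)_A = 107.32542; Σ(ρt)_B = 66.2396 (in km·g/cm³).
e = (38.989 − 23.08) − (107.32542 − 66.2396) / 3.29 = 3.42 km.

3.42 km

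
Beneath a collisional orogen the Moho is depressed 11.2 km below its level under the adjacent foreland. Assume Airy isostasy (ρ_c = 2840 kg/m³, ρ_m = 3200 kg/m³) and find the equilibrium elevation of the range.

Isostatic balance requires: ρ_c h = (ρ_m − ρ_c) r.
h = r (ρ_m − ρ_c) / ρ_c = 11.2 km × (3200 − 2840) / 2840 = 1.42 km.

1.42 km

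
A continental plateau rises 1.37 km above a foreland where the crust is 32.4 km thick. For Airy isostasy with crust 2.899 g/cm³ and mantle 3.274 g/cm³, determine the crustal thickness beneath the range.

Root depth r = h ρ_c / (ρ_m − ρ_c) = 1.37 km × 2.899 / 0.375 = 10.59 km.
Total thickness = T + h + r = 32.4 km + 1.37 km + 10.59 km = 44.4 km.

44.4 km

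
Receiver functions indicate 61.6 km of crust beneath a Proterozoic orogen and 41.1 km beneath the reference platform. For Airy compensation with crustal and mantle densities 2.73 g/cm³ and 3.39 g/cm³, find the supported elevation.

Excess crust Δ = 61.6 km − 41.1 km = 20.5 km, split between elevation h and root r with h + r = Δ.
Airy balance ρ_c h = (ρ_m − ρ_c) r gives r = h ρ_c/(ρ_m − ρ_c), so h (1 + ρ_c/(ρ_m − ρ_c)) = Δ, i.e. h = Δ (ρ_m − ρ_c)/ρ_m.
h = 20.5 km × 0.66/3.39 = 3.99 km.

3.99 km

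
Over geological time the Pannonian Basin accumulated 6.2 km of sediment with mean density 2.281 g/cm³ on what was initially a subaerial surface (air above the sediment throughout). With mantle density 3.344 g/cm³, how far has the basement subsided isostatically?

Subaerial load: s = t ρ_sed / ρ_m = 6.2 km × 2.281/3.344 = 4.23 km.

4.23 km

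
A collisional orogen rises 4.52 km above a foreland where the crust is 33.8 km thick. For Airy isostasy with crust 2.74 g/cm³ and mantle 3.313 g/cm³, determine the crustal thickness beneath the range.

Root depth r = h ρ_c / (ρ_m − ρ_c) = 4.52 km × 2.74 / 0.573 = 21.61 km.
Total thickness = T + h + r = 33.8 km + 4.52 km + 21.61 km = 59.9 km.

59.9 km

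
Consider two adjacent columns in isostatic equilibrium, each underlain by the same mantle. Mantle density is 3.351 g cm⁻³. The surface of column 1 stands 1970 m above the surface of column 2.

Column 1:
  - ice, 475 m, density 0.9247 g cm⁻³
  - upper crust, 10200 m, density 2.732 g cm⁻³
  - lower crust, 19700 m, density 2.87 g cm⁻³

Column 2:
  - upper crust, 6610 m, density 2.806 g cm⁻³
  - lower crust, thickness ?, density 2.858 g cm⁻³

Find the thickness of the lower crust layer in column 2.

13700 m

Take the compensation level at the base of the deeper column (depth z_c below the surface of column 1) and equate Σ ρ_i t_i down to z_c; mantle fills any gap and the z_c terms cancel.
Column 1: 475×0.9247 + 10200×2.732 + 19700×2.87 + (z_c − 30375)×3.351
Column 2: 1970×0 + 6610×2.806 + x×2.858 + (z_c − 1970 − 6610 − x)×3.351
The z_c×3.351 term appears on both sides and cancels. Collect the known terms of each column as K = Σ(ρt)_known − 3.351 × (depth of known layers): K_1 = 84844.6325 − 3.351×30375 = −16941.9925; K_2 = 18547.66 − 3.351×(1970 + 6610) = −10203.92.
Balance: K_1 = K_2 − x×(3.351 − 2.858), so x = (K_2 − K_1)/(3.351 − 2.858) = 6738.07/0.493 = 13700 m.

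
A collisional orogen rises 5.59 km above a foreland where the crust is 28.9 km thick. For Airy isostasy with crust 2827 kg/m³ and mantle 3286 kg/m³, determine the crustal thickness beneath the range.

Root depth r = h ρ_c / (ρ_m − ρ_c) = 5.59 km × 2827 / 459 = 34.43 km.
Total thickness = T + h + r = 28.9 km + 5.59 km + 34.43 km = 68.9 km.

68.9 km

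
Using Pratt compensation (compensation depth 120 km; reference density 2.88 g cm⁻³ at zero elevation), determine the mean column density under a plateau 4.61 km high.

2.77 g cm⁻³

Pratt balance: ρ_ref D = ρ (D + h).
ρ = ρ_ref D/(D + h) = 2.88 × 120 km/(120 km + 4.61 km) = 2.77 g cm⁻³.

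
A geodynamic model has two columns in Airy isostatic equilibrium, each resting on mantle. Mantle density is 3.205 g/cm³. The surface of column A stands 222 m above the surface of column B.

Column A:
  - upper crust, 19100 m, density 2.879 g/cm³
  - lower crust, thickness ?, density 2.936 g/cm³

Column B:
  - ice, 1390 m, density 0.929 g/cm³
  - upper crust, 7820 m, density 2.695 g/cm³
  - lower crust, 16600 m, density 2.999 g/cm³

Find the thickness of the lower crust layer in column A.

Take the compensation level at the base of the deeper column (depth z_c below the surface of column A) and equate Σ ρ_i t_i down to z_c; mantle fills any gap and the z_c terms cancel.
Column A: 19100×2.879 + x×2.936 + (z_c − 19100 − x)×3.205
Column B: 222×0 + 1390×0.929 + 7820×2.695 + 16600×2.999 + (z_c − 222 − 25810)×3.205
The z_c×3.205 term appears on both sides and cancels. Collect the known terms of each column as K = Σ(ρt)_known − 3.205 × (depth of known layers): K_A = 54988.9 − 3.205×19100 = −6226.6; K_B = 72149.61 − 3.205×(222 + 25810) = −11282.95.
Balance: K_A − x×(3.205 − 2.936) = K_B, so x = (K_A − K_B)/(3.205 − 2.936) = 5056.35/0.269 = 18800 m.

18800 m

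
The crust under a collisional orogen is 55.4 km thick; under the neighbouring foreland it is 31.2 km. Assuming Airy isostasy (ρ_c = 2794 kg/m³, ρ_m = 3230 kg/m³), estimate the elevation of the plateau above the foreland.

3.27 km

Excess crust Δ = 55.4 km − 31.2 km = 24.2 km, split between elevation h and root r with h + r = Δ.
Airy balance ρ_c h = (ρ_m − ρ_c) r gives r = h ρ_c/(ρ_m − ρ_c), so h (1 + ρ_c/(ρ_m − ρ_c)) = Δ, i.e. h = Δ (ρ_m − ρ_c)/ρ_m.
h = 24.2 km × 436/3230 = 3.27 km.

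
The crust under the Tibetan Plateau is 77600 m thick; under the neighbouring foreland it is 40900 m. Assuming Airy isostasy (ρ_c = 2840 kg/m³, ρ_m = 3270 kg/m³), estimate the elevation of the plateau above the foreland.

Excess crust Δ = 77600 m − 40900 m = 36700 m, split between elevation h and root r with h + r = Δ.
Airy balance ρ_c h = (ρ_m − ρ_c) r gives r = h ρ_c/(ρ_m − ρ_c), so h (1 + ρ_c/(ρ_m − ρ_c)) = Δ, i.e. h = Δ (ρ_m − ρ_c)/ρ_m.
h = 36700 m × 430/3270 = 4830 m.

4830 m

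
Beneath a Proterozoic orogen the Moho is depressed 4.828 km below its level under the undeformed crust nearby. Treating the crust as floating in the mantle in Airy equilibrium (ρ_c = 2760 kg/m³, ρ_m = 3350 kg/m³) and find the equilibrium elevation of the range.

1.03 km

Balancing pressure at the compensation depth: ρ_c h = (ρ_m − ρ_c) r.
h = r (ρ_m − ρ_c) / ρ_c = 4.828 km × (3350 − 2760) / 2760 = 1.03 km.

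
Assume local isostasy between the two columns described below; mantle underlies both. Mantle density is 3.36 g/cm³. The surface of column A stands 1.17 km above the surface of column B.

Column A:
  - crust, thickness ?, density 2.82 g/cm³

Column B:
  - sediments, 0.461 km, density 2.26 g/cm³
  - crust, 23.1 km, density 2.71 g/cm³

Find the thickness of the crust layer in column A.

Take the compensation level at the base of the deeper column (depth z_c below the surface of column A) and equate Σ ρ_i t_i down to z_c; mantle fills any gap and the z_c terms cancel.
Column A: x×2.82 + (z_c − 0 − x)×3.36
Column B: 1.17×0 + 0.461×2.26 + 23.1×2.71 + (z_c − 1.17 − 23.561)×3.36
The z_c×3.36 term appears on both sides and cancels. Collect the known terms of each column as K = Σ(ρt)_known − 3.36 × (depth of known layers): K_A = 0 − 3.36×0 = 0; K_B = 63.64286 − 3.36×(1.17 + 23.561) = −19.4533.
Balance: K_A − x×(3.36 − 2.82) = K_B, so x = (K_A − K_B)/(3.36 − 2.82) = 19.4533/0.54 = 36 km.

36 km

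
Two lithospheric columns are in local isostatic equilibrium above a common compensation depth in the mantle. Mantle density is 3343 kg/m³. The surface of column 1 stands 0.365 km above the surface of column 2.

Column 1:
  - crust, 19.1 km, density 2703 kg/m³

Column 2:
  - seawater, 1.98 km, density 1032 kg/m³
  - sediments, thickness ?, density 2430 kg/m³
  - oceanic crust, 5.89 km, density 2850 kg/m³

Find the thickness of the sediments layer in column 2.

3.86 km

Take the compensation level at the base of the deeper column (depth z_c below the surface of column 1) and equate Σ ρ_i t_i down to z_c; mantle fills any gap and the z_c terms cancel.
Column 1: 19.1×2703 + (z_c − 19.1)×3343
Column 2: 0.365×0 + 1.98×1032 + x×2430 + 5.89×2850 + (z_c − 0.365 − 7.87 − x)×3343
The z_c×3343 term appears on both sides and cancels. Collect the known terms of each column as K = Σ(ρt)_known − 3343 × (depth of known layers): K_1 = 51627.3 − 3343×19.1 = −12224; K_2 = 18829.86 − 3343×(0.365 + 7.87) = −8699.745.
Balance: K_1 = K_2 − x×(3343 − 2430), so x = (K_2 − K_1)/(3343 − 2430) = 3524.26/913 = 3.86 km.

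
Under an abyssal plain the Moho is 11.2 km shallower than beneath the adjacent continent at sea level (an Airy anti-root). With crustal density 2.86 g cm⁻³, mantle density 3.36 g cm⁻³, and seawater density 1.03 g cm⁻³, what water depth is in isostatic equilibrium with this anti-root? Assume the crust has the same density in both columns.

Replacing a thickness d of crust by seawater at the top must be balanced by replacing crust with mantle at the base: d (ρ_c − ρ_w) = a (ρ_m − ρ_c).
d = a (ρ_m − ρ_c)/(ρ_c − ρ_w) = 11.2 km × 0.5/1.83 = 3.06 km.

3.06 km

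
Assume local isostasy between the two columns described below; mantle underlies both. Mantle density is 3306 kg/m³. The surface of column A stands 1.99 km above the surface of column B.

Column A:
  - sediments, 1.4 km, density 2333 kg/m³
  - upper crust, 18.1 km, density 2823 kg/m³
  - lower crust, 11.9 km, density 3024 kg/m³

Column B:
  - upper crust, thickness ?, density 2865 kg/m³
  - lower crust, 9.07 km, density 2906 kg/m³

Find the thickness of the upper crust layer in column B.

Take the compensation level at the base of the deeper column (depth z_c below the surface of column A) and equate Σ ρ_i t_i down to z_c; mantle fills any gap and the z_c terms cancel.
Column A: 1.4×2333 + 18.1×2823 + 11.9×3024 + (z_c − 31.4)×3306
Column B: 1.99×0 + x×2865 + 9.07×2906 + (z_c − 1.99 − 9.07 − x)×3306
The z_c×3306 term appears on both sides and cancels. Collect the known terms of each column as K = Σ(ρt)_known − 3306 × (depth of known layers): K_A = 90348.1 − 3306×31.4 = −13460.3; K_B = 26357.42 − 3306×(1.99 + 9.07) = −10206.94.
Balance: K_A = K_B − x×(3306 − 2865), so x = (K_B − K_A)/(3306 − 2865) = 3253.36/441 = 7.38 km.

7.38 km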